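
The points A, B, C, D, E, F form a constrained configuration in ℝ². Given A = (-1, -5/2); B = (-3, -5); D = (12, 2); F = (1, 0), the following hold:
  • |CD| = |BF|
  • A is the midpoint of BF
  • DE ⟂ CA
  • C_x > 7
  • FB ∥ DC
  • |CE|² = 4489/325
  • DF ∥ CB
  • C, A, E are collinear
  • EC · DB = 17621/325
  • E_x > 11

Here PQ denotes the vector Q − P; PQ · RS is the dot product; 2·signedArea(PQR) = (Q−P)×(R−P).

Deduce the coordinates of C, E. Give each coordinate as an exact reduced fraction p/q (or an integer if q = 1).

C = (8, -3)
E = (3806/325, -1042/325)

1. C_x = 8  [DF ∥ CB ∩ FB ∥ DC]
2. C_y = -3  [DF ∥ CB ∩ FB ∥ DC]
   → C = (8, -3)
3. E_x = 3806/325  [C, A, E are collinear ∩ DE ⟂ CA]
4. E_y = -1042/325  [C, A, E are collinear ∩ DE ⟂ CA]
   → E = (3806/325, -1042/325)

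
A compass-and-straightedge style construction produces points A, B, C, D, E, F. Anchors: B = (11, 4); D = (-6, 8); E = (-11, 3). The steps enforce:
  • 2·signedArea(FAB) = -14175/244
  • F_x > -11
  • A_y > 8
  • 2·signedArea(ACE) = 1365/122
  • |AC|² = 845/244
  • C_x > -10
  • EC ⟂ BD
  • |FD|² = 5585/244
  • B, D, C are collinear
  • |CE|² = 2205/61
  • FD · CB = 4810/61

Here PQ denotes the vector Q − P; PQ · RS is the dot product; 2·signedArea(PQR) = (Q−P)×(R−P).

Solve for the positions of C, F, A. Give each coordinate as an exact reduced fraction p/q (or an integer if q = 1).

A = (-953/122, 514/61)
C = (-587/61, 540/61)
F = (-629/61, 723/122)

1. C_x = -587/61  [B, D, C are collinear ∩ EC ⟂ BD]
2. C_y = 540/61  [B, D, C are collinear ∩ EC ⟂ BD]
   → C = (-587/61, 540/61)
3. A_x = -953/122  [line 357/61·x + -84/61·y + 6993/122 = 0 ∩ |AC|² = 845/244]
4. A_y = 514/61  [line 357/61·x + -84/61·y + 6993/122 = 0 ∩ |AC|² = 845/244]
   → A = (-953/122, 514/61)
5. F_x = -629/61  [FD · CB = 4810/61 ∩ 2·signedArea(FAB) = -14175/244]
6. F_y = 723/122  [FD · CB = 4810/61 ∩ 2·signedArea(FAB) = -14175/244]
   → F = (-629/61, 723/122)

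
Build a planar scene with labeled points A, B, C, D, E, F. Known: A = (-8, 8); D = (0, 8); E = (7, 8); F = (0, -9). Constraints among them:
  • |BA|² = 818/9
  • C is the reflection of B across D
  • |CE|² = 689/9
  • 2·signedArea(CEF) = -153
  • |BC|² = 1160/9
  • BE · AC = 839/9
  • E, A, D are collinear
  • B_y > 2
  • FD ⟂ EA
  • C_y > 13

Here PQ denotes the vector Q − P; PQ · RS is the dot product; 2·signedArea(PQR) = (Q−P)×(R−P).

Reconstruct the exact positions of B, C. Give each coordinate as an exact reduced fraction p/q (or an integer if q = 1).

1. C_x = 1/3  [line 17·x + -7·y + 90 = 0 ∩ |CE|² = 689/9]
2. C_y = 41/3  [line 17·x + -7·y + 90 = 0 ∩ |CE|² = 689/9]
   → C = (1/3, 41/3)
3. B_x = -1/3  [BE · AC = 839/9 ∩ C is the reflection of B across D]
4. B_y = 7/3  [BE · AC = 839/9 ∩ C is the reflection of B across D]
   → B = (-1/3, 7/3)

B = (-1/3, 7/3)
C = (1/3, 41/3)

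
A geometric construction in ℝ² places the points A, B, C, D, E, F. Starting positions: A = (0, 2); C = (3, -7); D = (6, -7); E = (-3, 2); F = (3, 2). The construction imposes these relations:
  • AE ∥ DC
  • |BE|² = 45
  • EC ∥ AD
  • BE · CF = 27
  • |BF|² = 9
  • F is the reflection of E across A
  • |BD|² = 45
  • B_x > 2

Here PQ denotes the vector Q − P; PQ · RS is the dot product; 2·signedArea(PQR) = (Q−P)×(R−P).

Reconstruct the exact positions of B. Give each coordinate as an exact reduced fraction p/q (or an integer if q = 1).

1. B_y = -1  [BE · CF = 27]
2. B_x = 3  [|BF|² = 9]
   → B = (3, -1)

B = (3, -1)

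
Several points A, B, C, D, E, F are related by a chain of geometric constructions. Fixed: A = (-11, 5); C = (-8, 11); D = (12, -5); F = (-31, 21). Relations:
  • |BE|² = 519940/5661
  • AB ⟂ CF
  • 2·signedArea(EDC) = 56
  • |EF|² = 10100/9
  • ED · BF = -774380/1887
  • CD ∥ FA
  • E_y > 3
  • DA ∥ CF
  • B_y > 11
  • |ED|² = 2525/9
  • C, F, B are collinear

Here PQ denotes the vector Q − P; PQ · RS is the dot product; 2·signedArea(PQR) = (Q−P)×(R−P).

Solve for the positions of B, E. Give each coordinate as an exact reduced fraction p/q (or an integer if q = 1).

B = (-5239/629, 7009/629)
E = (-7/3, 11/3)

1. B_x = -5239/629  [C, F, B are collinear ∩ AB ⟂ CF]
2. B_y = 7009/629  [C, F, B are collinear ∩ AB ⟂ CF]
   → B = (-5239/629, 7009/629)
3. E_x = -7/3  [2·signedArea(EDC) = 56 ∩ ED · BF = -774380/1887]
4. E_y = 11/3  [2·signedArea(EDC) = 56 ∩ ED · BF = -774380/1887]
   → E = (-7/3, 11/3)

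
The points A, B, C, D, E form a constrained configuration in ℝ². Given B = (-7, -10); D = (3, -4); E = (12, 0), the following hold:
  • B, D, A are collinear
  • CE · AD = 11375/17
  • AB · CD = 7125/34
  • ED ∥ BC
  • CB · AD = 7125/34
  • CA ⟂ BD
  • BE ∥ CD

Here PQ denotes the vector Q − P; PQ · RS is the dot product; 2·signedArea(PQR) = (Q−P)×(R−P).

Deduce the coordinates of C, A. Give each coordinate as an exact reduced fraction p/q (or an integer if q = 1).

A = (-523/34, -511/34)
C = (-16, -14)

1. C_x = -16  [BE ∥ CD ∩ ED ∥ BC]
2. C_y = -14  [BE ∥ CD ∩ ED ∥ BC]
   → C = (-16, -14)
3. A_x = -523/34  [B, D, A are collinear ∩ CA ⟂ BD]
4. A_y = -511/34  [B, D, A are collinear ∩ CA ⟂ BD]
   → A = (-523/34, -511/34)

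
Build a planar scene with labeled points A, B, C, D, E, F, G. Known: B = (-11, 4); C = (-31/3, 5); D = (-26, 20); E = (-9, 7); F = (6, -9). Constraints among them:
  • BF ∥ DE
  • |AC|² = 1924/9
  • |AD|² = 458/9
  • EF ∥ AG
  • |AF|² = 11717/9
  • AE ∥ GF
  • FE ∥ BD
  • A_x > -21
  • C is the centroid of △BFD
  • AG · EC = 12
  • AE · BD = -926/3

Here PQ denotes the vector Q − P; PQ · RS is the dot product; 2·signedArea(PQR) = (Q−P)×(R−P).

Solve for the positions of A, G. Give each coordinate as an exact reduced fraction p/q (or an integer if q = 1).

1. A_x = -61/3  [line 15·x + -16·y + 1667/3 = 0 ∩ |AD|² = 458/9]
2. A_y = 47/3  [line 15·x + -16·y + 1667/3 = 0 ∩ |AD|² = 458/9]
   → A = (-61/3, 47/3)
3. G_x = -16/3  [AE ∥ GF ∩ EF ∥ AG]
4. G_y = -1/3  [AE ∥ GF ∩ EF ∥ AG]
   → G = (-16/3, -1/3)

A = (-61/3, 47/3)
G = (-16/3, -1/3)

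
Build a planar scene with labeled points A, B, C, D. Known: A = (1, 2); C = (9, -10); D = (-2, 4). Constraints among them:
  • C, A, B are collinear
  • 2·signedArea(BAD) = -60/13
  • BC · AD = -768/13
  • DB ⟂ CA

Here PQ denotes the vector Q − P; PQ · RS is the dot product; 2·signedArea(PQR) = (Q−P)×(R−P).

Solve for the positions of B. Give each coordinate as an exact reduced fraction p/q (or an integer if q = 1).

1. B_x = -11/13  [C, A, B are collinear ∩ DB ⟂ CA]
2. B_y = 62/13  [C, A, B are collinear ∩ DB ⟂ CA]
   → B = (-11/13, 62/13)

B = (-11/13, 62/13)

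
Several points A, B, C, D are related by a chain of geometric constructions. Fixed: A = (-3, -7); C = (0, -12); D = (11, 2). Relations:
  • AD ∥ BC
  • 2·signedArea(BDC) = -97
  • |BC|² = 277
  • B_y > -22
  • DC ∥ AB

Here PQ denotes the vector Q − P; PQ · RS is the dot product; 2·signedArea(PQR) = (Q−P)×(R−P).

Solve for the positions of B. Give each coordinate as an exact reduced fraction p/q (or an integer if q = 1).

B = (-14, -21)

1. B_x = -14  [AD ∥ BC ∩ DC ∥ AB]
2. B_y = -21  [AD ∥ BC ∩ DC ∥ AB]
   → B = (-14, -21)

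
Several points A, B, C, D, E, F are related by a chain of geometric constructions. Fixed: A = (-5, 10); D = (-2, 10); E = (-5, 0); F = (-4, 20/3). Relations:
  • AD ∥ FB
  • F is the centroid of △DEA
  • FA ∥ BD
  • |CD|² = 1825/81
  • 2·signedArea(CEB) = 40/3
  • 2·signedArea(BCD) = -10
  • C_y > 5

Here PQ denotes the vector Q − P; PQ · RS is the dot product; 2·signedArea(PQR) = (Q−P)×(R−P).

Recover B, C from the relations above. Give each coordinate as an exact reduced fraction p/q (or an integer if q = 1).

1. B_x = -1  [FA ∥ BD ∩ AD ∥ FB]
2. B_y = 20/3  [FA ∥ BD ∩ AD ∥ FB]
   → B = (-1, 20/3)
3. C_x = -11/3  [2·signedArea(CEB) = 40/3 ∩ 2·signedArea(BCD) = -10]
4. C_y = 50/9  [2·signedArea(CEB) = 40/3 ∩ 2·signedArea(BCD) = -10]
   → C = (-11/3, 50/9)

B = (-1, 20/3)
C = (-11/3, 50/9)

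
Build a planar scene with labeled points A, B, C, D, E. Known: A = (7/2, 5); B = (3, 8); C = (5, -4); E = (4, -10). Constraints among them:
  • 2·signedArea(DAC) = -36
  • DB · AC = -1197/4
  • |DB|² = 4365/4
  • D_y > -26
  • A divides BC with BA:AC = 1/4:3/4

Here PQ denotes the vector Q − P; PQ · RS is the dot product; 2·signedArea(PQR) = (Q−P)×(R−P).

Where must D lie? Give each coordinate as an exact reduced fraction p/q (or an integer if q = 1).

D = (9/2, -25)

1. D_x = 9/2  [DB · AC = -1197/4 ∩ 2·signedArea(DAC) = -36]
2. D_y = -25  [DB · AC = -1197/4 ∩ 2·signedArea(DAC) = -36]
   → D = (9/2, -25)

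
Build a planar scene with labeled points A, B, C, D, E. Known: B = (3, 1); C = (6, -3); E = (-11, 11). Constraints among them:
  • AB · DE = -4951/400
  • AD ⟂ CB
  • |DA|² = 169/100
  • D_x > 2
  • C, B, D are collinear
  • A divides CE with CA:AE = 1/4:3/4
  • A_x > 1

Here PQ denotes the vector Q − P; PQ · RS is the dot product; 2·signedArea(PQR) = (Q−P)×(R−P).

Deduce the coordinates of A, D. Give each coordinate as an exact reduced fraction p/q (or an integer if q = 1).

1. A_x = 7/4  [A divides CE with CA:AE = 1/4:3/4]
2. A_y = 1/2  [A divides CE with CA:AE = 1/4:3/4]
   → A = (7/4, 1/2)
3. D_x = 279/100  [C, B, D are collinear ∩ AD ⟂ CB]
4. D_y = 32/25  [C, B, D are collinear ∩ AD ⟂ CB]
   → D = (279/100, 32/25)

A = (7/4, 1/2)
D = (279/100, 32/25)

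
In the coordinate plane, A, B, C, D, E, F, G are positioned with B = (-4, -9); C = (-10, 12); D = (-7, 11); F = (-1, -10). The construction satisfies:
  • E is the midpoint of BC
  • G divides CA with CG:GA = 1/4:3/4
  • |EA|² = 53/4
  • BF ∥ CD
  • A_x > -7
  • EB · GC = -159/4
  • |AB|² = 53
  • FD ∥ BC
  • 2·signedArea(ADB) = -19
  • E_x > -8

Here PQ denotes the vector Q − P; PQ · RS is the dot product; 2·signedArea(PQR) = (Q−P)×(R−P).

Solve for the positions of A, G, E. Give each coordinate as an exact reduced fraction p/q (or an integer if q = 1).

1. E_x = -7  [E is the midpoint of BC]
2. E_y = 3/2  [E is the midpoint of BC]
   → E = (-7, 3/2)
3. A_x = -6  [line 20·x + 3·y + 126 = 0 ∩ |EA|² = 53/4]
4. A_y = -2  [line 20·x + 3·y + 126 = 0 ∩ |EA|² = 53/4]
   → A = (-6, -2)
5. G_x = -9  [G divides CA with CG:GA = 1/4:3/4]
6. G_y = 17/2  [G divides CA with CG:GA = 1/4:3/4]
   → G = (-9, 17/2)

A = (-6, -2)
E = (-7, 3/2)
G = (-9, 17/2)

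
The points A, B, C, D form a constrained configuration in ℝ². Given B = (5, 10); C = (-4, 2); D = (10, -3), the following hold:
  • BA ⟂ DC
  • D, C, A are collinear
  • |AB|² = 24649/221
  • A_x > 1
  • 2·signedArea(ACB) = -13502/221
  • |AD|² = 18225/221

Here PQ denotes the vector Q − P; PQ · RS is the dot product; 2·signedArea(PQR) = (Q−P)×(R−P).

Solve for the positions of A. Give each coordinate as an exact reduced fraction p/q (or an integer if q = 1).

A = (320/221, 12/221)

1. A_x = 320/221  [D, C, A are collinear ∩ BA ⟂ DC]
2. A_y = 12/221  [D, C, A are collinear ∩ BA ⟂ DC]
   → A = (320/221, 12/221)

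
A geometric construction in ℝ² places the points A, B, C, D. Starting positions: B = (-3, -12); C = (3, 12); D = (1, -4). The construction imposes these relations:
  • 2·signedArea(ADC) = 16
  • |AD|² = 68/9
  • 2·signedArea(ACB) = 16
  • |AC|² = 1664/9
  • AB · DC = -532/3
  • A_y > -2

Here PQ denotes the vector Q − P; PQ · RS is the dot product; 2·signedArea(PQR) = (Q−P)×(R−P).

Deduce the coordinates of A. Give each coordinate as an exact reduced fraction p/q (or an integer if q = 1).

1. A_x = 1/3  [2·signedArea(ACB) = 16 ∩ 2·signedArea(ADC) = 16]
2. A_y = -4/3  [2·signedArea(ACB) = 16 ∩ 2·signedArea(ADC) = 16]
   → A = (1/3, -4/3)

A = (1/3, -4/3)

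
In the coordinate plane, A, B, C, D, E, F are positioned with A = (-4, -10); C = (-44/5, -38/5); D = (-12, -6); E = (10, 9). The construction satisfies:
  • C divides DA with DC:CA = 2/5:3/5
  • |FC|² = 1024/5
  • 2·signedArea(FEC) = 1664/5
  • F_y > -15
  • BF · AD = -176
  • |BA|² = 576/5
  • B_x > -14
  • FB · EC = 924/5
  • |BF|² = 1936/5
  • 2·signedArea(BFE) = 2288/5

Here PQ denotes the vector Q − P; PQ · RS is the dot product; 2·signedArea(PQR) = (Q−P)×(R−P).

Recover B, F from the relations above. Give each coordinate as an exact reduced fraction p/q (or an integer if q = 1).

B = (-68/5, -26/5)
F = (4, -14)

1. F_x = 4  [line 83/5·x + -94/5·y + -1648/5 = 0 ∩ |FC|² = 1024/5]
2. F_y = -14  [line 83/5·x + -94/5·y + -1648/5 = 0 ∩ |FC|² = 1024/5]
   → F = (4, -14)
3. B_x = -68/5  [BF · AD = -176 ∩ FB · EC = 924/5]
4. B_y = -26/5  [BF · AD = -176 ∩ FB · EC = 924/5]
   → B = (-68/5, -26/5)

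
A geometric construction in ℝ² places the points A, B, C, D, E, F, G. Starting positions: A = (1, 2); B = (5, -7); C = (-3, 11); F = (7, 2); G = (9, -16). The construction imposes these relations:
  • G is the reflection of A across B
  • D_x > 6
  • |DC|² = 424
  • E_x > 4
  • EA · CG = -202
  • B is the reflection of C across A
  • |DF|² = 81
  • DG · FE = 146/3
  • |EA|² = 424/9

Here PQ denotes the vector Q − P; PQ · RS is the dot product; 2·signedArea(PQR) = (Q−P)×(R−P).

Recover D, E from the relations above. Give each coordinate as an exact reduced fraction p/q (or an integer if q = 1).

1. E_x = 13/3  [line -12·x + 27·y + 160 = 0 ∩ |EA|² = 424/9]
2. E_y = -4  [line -12·x + 27·y + 160 = 0 ∩ |EA|² = 424/9]
   → E = (13/3, -4)
3. D_x = 7  [line 8/3·x + 6·y + 70/3 = 0 ∩ |DC|² = 424]
4. D_y = -7  [line 8/3·x + 6·y + 70/3 = 0 ∩ |DC|² = 424]
   → D = (7, -7)

D = (7, -7)
E = (13/3, -4)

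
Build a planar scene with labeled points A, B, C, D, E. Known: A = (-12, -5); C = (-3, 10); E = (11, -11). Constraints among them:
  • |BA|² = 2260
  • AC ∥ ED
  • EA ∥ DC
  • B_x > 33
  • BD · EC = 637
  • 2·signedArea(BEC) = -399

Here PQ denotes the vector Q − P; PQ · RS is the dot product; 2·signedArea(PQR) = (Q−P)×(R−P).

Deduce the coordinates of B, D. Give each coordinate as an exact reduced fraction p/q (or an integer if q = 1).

B = (34, -17)
D = (20, 4)

1. B_x = 34  [line -21·x + -14·y + 476 = 0 ∩ |BA|² = 2260]
2. B_y = -17  [line -21·x + -14·y + 476 = 0 ∩ |BA|² = 2260]
   → B = (34, -17)
3. D_x = 20  [BD · EC = 637 ∩ EA ∥ DC]
4. D_y = 4  [BD · EC = 637 ∩ EA ∥ DC]
   → D = (20, 4)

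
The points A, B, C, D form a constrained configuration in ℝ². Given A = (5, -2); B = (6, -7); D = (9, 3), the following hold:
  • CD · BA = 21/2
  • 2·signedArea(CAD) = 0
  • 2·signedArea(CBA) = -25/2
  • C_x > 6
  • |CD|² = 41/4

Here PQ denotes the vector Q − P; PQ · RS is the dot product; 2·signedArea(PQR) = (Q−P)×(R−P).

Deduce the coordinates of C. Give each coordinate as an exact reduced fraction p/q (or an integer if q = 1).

C = (7, 1/2)

1. C_x = 7  [2·signedArea(CAD) = 0 ∩ 2·signedArea(CBA) = -25/2]
2. C_y = 1/2  [2·signedArea(CAD) = 0 ∩ 2·signedArea(CBA) = -25/2]
   → C = (7, 1/2)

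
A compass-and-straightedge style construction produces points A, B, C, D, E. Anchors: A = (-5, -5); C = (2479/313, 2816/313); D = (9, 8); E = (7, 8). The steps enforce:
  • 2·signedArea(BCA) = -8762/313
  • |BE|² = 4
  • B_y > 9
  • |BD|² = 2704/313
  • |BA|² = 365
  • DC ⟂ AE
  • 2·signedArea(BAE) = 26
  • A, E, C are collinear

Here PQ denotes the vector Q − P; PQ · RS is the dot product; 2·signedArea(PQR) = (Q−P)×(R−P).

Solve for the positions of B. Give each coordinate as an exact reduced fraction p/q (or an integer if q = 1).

1. B_x = 2141/313  [line -13·x + 12·y + -31 = 0 ∩ |BA|² = 365]
2. B_y = 3128/313  [line -13·x + 12·y + -31 = 0 ∩ |BA|² = 365]
   → B = (2141/313, 3128/313)

B = (2141/313, 3128/313)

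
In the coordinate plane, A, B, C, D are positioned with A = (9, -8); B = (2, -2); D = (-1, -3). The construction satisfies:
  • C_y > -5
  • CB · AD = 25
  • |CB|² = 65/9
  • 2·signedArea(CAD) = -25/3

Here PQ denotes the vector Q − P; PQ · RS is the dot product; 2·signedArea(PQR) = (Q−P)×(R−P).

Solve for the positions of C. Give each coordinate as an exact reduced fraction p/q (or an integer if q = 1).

1. C_x = 10/3  [CB · AD = 25 ∩ 2·signedArea(CAD) = -25/3]
2. C_y = -13/3  [CB · AD = 25 ∩ 2·signedArea(CAD) = -25/3]
   → C = (10/3, -13/3)

C = (10/3, -13/3)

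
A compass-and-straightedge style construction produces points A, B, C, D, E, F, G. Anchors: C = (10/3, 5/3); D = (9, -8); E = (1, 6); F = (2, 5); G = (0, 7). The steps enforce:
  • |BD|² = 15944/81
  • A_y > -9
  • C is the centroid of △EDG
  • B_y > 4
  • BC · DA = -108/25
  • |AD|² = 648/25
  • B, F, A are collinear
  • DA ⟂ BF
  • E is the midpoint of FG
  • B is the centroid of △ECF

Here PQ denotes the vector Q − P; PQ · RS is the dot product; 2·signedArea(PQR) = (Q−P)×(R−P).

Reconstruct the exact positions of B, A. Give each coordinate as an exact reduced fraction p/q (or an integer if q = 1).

1. B_x = 19/9  [B is the centroid of △ECF]
2. B_y = 38/9  [B is the centroid of △ECF]
   → B = (19/9, 38/9)
3. A_x = 99/25  [B, F, A are collinear ∩ DA ⟂ BF]
4. A_y = -218/25  [B, F, A are collinear ∩ DA ⟂ BF]
   → A = (99/25, -218/25)

A = (99/25, -218/25)
B = (19/9, 38/9)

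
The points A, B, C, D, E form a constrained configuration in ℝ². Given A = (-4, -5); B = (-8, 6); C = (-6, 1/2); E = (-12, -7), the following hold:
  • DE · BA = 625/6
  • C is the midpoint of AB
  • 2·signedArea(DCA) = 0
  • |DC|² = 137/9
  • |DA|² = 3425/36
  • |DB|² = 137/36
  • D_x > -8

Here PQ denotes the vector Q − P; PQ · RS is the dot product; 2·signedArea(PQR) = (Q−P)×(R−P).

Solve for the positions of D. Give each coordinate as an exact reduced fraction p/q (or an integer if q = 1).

D = (-22/3, 25/6)

1. D_x = -22/3  [2·signedArea(DCA) = 0 ∩ DE · BA = 625/6]
2. D_y = 25/6  [2·signedArea(DCA) = 0 ∩ DE · BA = 625/6]
   → D = (-22/3, 25/6)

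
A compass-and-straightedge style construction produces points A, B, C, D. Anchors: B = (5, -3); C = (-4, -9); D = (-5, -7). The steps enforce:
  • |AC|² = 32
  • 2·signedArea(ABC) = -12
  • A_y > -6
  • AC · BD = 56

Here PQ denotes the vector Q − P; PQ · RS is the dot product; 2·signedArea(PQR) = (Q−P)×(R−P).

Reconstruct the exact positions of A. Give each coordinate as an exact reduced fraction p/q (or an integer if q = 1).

1. A_x = 0  [AC · BD = 56 ∩ 2·signedArea(ABC) = -12]
2. A_y = -5  [AC · BD = 56 ∩ 2·signedArea(ABC) = -12]
   → A = (0, -5)

A = (0, -5)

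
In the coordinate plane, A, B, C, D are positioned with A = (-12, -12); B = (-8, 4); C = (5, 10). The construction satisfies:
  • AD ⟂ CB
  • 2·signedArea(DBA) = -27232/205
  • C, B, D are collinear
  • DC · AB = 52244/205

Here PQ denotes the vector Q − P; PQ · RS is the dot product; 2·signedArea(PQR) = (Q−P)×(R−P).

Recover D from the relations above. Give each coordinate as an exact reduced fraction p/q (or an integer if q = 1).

D = (-3564/205, -68/205)

1. D_x = -3564/205  [C, B, D are collinear ∩ AD ⟂ CB]
2. D_y = -68/205  [C, B, D are collinear ∩ AD ⟂ CB]
   → D = (-3564/205, -68/205)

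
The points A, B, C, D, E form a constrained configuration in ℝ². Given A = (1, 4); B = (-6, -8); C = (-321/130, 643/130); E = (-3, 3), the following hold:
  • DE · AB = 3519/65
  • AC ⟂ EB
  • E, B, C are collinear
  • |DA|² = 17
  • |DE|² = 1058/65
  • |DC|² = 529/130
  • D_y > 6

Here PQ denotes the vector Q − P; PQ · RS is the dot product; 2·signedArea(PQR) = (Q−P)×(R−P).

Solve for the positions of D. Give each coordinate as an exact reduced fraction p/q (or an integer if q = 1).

1. D_x = -126/65  [line 7·x + 12·y + -4494/65 = 0 ∩ |DA|² = 17]
2. D_y = 448/65  [line 7·x + 12·y + -4494/65 = 0 ∩ |DA|² = 17]
   → D = (-126/65, 448/65)

D = (-126/65, 448/65)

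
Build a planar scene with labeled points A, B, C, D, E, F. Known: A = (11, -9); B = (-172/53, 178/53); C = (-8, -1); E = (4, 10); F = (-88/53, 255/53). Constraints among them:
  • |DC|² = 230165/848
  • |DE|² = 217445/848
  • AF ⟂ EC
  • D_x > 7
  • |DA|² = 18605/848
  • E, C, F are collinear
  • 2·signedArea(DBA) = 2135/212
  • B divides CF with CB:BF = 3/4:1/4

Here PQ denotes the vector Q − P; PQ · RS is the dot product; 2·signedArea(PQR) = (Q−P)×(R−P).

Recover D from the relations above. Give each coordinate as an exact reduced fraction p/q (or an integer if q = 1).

1. D_x = 1661/212  [line 655/53·x + 755/53·y + -3775/212 = 0 ∩ |DE|² = 217445/848]
2. D_y = -294/53  [line 655/53·x + 755/53·y + -3775/212 = 0 ∩ |DE|² = 217445/848]
   → D = (1661/212, -294/53)

D = (1661/212, -294/53)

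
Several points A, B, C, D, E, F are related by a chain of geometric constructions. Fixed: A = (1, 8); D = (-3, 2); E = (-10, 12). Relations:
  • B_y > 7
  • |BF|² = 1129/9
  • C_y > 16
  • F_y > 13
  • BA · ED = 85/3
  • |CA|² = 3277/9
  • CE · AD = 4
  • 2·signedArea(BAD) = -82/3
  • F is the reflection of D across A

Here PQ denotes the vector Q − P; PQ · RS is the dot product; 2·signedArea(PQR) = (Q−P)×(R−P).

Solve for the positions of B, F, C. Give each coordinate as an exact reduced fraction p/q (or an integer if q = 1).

B = (-4, 22/3)
C = (-16, 50/3)
F = (5, 14)

1. B_x = -4  [2·signedArea(BAD) = -82/3 ∩ BA · ED = 85/3]
2. B_y = 22/3  [2·signedArea(BAD) = -82/3 ∩ BA · ED = 85/3]
   → B = (-4, 22/3)
3. F_x = 5  [F is the reflection of D across A]
4. F_y = 14  [F is the reflection of D across A]
   → F = (5, 14)
5. C_x = -16  [line 4·x + 6·y + -36 = 0 ∩ |CA|² = 3277/9]
6. C_y = 50/3  [line 4·x + 6·y + -36 = 0 ∩ |CA|² = 3277/9]
   → C = (-16, 50/3)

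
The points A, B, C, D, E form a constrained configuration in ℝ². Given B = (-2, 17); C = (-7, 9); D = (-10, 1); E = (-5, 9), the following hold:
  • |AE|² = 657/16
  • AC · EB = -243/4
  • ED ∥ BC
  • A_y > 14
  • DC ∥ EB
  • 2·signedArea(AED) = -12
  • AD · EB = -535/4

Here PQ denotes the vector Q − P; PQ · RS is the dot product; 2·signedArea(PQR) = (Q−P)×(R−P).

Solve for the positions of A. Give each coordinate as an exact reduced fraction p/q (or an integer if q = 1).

A = (-11/4, 15)

1. A_x = -11/4  [2·signedArea(AED) = -12 ∩ AC · EB = -243/4]
2. A_y = 15  [2·signedArea(AED) = -12 ∩ AC · EB = -243/4]
   → A = (-11/4, 15)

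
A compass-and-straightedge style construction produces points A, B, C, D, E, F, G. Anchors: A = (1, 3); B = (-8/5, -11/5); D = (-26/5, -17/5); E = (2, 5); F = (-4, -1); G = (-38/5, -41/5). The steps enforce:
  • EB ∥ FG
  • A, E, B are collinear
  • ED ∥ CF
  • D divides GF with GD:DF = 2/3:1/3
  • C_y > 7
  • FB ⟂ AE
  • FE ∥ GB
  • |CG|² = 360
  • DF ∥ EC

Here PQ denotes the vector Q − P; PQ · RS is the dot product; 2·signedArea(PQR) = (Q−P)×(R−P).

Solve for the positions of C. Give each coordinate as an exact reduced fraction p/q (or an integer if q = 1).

C = (16/5, 37/5)

1. C_x = 16/5  [ED ∥ CF ∩ DF ∥ EC]
2. C_y = 37/5  [ED ∥ CF ∩ DF ∥ EC]
   → C = (16/5, 37/5)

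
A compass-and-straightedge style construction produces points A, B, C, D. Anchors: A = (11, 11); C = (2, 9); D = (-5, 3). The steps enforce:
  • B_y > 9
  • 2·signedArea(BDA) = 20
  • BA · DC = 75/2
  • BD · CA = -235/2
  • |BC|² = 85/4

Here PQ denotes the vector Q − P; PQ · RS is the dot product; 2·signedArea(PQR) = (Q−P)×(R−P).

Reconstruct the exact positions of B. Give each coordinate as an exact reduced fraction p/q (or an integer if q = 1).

B = (13/2, 10)

1. B_x = 13/2  [BA · DC = 75/2 ∩ 2·signedArea(BDA) = 20]
2. B_y = 10  [BA · DC = 75/2 ∩ 2·signedArea(BDA) = 20]
   → B = (13/2, 10)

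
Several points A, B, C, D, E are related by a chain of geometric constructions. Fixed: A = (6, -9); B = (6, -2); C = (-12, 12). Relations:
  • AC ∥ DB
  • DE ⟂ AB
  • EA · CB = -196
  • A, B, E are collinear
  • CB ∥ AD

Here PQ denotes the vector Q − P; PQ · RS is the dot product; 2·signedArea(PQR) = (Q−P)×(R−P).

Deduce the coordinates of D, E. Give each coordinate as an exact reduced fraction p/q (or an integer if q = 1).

1. D_x = 24  [AC ∥ DB ∩ CB ∥ AD]
2. D_y = -23  [AC ∥ DB ∩ CB ∥ AD]
   → D = (24, -23)
3. E_x = 6  [A, B, E are collinear ∩ DE ⟂ AB]
4. E_y = -23  [A, B, E are collinear ∩ DE ⟂ AB]
   → E = (6, -23)

D = (24, -23)
E = (6, -23)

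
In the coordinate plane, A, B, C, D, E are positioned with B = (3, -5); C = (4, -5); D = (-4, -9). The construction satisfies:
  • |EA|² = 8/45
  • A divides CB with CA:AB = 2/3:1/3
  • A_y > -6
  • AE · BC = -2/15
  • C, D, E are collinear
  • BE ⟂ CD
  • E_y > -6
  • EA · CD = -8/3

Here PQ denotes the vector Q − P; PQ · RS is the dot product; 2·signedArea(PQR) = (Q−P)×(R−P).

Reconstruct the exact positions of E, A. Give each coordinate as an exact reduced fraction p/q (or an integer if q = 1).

A = (10/3, -5)
E = (16/5, -27/5)

1. E_x = 16/5  [C, D, E are collinear ∩ BE ⟂ CD]
2. E_y = -27/5  [C, D, E are collinear ∩ BE ⟂ CD]
   → E = (16/5, -27/5)
3. A_x = 10/3  [A divides CB with CA:AB = 2/3:1/3]
4. A_y = -5  [A divides CB with CA:AB = 2/3:1/3]
   → A = (10/3, -5)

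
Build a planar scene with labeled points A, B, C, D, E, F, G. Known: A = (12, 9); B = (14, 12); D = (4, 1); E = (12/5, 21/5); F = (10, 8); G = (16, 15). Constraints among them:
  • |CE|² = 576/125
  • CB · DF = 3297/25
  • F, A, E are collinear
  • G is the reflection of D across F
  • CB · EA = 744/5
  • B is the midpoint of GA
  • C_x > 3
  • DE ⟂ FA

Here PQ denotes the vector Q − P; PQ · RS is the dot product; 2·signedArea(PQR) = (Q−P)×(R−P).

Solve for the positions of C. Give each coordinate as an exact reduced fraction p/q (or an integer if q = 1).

C = (84/25, 57/25)

1. C_x = 84/25  [CB · DF = 3297/25 ∩ CB · EA = 744/5]
2. C_y = 57/25  [CB · DF = 3297/25 ∩ CB · EA = 744/5]
   → C = (84/25, 57/25)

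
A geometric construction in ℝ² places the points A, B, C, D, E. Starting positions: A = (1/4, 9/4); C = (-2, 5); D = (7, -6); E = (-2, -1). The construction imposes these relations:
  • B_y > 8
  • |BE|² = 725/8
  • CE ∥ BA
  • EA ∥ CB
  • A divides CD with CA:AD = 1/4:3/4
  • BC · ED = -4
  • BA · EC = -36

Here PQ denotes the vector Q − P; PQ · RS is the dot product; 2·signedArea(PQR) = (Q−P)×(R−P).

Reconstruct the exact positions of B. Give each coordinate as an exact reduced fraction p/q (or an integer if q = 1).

B = (1/4, 33/4)

1. B_x = 1/4  [CE ∥ BA ∩ EA ∥ CB]
2. B_y = 33/4  [CE ∥ BA ∩ EA ∥ CB]
   → B = (1/4, 33/4)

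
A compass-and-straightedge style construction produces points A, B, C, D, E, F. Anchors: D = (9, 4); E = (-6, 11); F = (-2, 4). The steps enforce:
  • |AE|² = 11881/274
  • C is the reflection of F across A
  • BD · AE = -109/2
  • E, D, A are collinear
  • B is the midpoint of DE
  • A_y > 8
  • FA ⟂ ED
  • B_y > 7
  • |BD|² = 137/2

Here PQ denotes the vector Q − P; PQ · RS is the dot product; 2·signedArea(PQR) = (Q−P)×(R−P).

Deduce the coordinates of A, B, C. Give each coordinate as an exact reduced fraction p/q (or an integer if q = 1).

A = (-9/274, 2251/274)
B = (3/2, 15/2)
C = (265/137, 1703/137)

1. A_x = -9/274  [E, D, A are collinear ∩ FA ⟂ ED]
2. A_y = 2251/274  [E, D, A are collinear ∩ FA ⟂ ED]
   → A = (-9/274, 2251/274)
3. B_x = 3/2  [B is the midpoint of DE]
4. B_y = 15/2  [B is the midpoint of DE]
   → B = (3/2, 15/2)
5. C_x = 265/137  [C is the reflection of F across A]
6. C_y = 1703/137  [C is the reflection of F across A]
   → C = (265/137, 1703/137)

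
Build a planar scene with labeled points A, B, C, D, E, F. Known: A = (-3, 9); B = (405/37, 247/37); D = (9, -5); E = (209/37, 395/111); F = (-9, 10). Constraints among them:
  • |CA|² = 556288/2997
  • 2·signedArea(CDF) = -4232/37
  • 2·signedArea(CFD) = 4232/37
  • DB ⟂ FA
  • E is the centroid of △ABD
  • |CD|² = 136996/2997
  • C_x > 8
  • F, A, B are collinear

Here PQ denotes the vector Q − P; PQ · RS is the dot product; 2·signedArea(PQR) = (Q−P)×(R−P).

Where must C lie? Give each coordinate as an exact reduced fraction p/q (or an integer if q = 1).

1. C_x = 947/111  [line 15·x + 18·y + -5897/37 = 0 ∩ |CA|² = 556288/2997]
2. C_y = 581/333  [line 15·x + 18·y + -5897/37 = 0 ∩ |CA|² = 556288/2997]
   → C = (947/111, 581/333)

C = (947/111, 581/333)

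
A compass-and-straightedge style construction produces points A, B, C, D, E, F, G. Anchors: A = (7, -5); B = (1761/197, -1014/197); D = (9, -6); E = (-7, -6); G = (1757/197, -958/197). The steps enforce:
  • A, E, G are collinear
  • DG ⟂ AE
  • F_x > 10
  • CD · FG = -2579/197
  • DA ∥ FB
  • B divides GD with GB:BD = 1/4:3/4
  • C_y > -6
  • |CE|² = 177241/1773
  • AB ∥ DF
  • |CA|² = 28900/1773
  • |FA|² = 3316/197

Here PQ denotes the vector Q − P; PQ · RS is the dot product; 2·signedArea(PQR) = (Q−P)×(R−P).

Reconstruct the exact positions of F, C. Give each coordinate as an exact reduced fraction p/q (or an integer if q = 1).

C = (1757/591, -3125/591)
F = (2155/197, -1211/197)

1. F_x = 2155/197  [DA ∥ FB ∩ AB ∥ DF]
2. F_y = -1211/197  [DA ∥ FB ∩ AB ∥ DF]
   → F = (2155/197, -1211/197)
3. C_x = 1757/591  [line 398/197·x + -253/197·y + -2521/197 = 0 ∩ |CE|² = 177241/1773]
4. C_y = -3125/591  [line 398/197·x + -253/197·y + -2521/197 = 0 ∩ |CE|² = 177241/1773]
   → C = (1757/591, -3125/591)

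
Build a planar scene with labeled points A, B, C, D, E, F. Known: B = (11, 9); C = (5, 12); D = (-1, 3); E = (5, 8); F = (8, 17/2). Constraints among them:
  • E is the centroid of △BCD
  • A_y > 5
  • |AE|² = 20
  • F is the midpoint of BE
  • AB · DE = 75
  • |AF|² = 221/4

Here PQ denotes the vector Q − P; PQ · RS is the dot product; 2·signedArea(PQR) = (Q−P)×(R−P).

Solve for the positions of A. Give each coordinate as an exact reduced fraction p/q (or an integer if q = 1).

1. A_x = 1  [line -6·x + -5·y + 36 = 0 ∩ |AE|² = 20]
2. A_y = 6  [line -6·x + -5·y + 36 = 0 ∩ |AE|² = 20]
   → A = (1, 6)

A = (1, 6)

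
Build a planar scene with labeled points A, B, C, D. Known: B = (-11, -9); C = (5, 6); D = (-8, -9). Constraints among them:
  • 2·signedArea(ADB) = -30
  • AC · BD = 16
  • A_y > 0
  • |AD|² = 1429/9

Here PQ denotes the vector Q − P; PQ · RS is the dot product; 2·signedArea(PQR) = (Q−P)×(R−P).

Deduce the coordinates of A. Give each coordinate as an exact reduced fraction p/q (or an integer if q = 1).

1. A_x = -1/3  [AC · BD = 16 ∩ 2·signedArea(ADB) = -30]
2. A_y = 1  [AC · BD = 16 ∩ 2·signedArea(ADB) = -30]
   → A = (-1/3, 1)

A = (-1/3, 1)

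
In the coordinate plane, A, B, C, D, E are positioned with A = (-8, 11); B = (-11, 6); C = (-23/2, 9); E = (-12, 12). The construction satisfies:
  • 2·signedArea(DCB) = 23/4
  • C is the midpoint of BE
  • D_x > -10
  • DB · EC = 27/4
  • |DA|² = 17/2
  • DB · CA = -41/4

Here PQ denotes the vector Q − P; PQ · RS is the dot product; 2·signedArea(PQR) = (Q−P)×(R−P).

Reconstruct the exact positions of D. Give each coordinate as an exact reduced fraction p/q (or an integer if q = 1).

D = (-19/2, 17/2)

1. D_x = -19/2  [2·signedArea(DCB) = 23/4 ∩ DB · EC = 27/4]
2. D_y = 17/2  [2·signedArea(DCB) = 23/4 ∩ DB · EC = 27/4]
   → D = (-19/2, 17/2)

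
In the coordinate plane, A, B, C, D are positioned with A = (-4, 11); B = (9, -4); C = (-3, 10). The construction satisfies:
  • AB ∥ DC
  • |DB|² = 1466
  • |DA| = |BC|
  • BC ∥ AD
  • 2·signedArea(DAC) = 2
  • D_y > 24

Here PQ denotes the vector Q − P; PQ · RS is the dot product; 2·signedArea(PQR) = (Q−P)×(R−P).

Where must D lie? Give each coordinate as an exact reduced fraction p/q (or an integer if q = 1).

1. D_x = -16  [AB ∥ DC ∩ BC ∥ AD]
2. D_y = 25  [AB ∥ DC ∩ BC ∥ AD]
   → D = (-16, 25)

D = (-16, 25)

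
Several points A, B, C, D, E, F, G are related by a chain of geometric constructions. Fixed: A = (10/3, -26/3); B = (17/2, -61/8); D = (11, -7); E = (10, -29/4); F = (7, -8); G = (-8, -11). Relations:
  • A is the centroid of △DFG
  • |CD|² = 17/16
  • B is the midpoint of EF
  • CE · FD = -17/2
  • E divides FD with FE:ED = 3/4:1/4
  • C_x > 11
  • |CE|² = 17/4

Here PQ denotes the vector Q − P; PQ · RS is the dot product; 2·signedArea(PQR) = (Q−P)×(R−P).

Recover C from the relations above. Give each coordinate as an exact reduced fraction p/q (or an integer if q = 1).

C = (12, -27/4)

1. C_x = 12  [line -4·x + -1·y + 165/4 = 0 ∩ |CD|² = 17/16]
2. C_y = -27/4  [line -4·x + -1·y + 165/4 = 0 ∩ |CD|² = 17/16]
   → C = (12, -27/4)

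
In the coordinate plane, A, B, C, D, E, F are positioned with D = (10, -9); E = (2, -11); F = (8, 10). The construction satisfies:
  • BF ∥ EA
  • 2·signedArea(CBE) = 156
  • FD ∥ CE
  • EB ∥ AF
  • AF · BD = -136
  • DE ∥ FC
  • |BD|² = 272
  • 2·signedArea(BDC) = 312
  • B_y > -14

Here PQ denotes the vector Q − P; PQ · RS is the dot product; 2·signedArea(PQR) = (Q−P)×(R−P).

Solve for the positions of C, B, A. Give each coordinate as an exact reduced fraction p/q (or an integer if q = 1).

A = (16, 12)
B = (-6, -13)
C = (0, 8)

1. C_x = 0  [FD ∥ CE ∩ DE ∥ FC]
2. C_y = 8  [FD ∥ CE ∩ DE ∥ FC]
   → C = (0, 8)
3. B_x = -6  [2·signedArea(BDC) = 312 ∩ 2·signedArea(CBE) = 156]
4. B_y = -13  [2·signedArea(BDC) = 312 ∩ 2·signedArea(CBE) = 156]
   → B = (-6, -13)
5. A_x = 16  [EB ∥ AF ∩ BF ∥ EA]
6. A_y = 12  [EB ∥ AF ∩ BF ∥ EA]
   → A = (16, 12)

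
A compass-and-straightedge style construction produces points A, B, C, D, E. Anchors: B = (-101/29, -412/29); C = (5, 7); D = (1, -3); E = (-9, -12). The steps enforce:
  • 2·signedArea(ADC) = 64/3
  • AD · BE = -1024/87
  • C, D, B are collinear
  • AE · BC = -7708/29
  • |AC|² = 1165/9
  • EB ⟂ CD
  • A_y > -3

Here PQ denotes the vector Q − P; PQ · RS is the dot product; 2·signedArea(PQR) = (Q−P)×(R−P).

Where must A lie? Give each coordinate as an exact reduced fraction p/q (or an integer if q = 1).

A = (-1, -8/3)

1. A_x = -1  [AD · BE = -1024/87 ∩ AE · BC = -7708/29]
2. A_y = -8/3  [AD · BE = -1024/87 ∩ AE · BC = -7708/29]
   → A = (-1, -8/3)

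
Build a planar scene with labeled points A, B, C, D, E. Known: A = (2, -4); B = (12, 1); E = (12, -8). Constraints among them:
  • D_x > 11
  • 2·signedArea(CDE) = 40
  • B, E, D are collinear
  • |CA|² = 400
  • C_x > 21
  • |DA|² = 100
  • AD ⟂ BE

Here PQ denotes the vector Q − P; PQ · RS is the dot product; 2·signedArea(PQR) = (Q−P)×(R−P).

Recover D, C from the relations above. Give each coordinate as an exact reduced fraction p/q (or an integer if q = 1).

C = (22, -4)
D = (12, -4)

1. D_x = 12  [B, E, D are collinear ∩ AD ⟂ BE]
2. D_y = -4  [B, E, D are collinear ∩ AD ⟂ BE]
   → D = (12, -4)
3. C_x = 22  [2·signedArea(CDE) = 40]
4. C_y = -4  [|CA|² = 400]
   → C = (22, -4)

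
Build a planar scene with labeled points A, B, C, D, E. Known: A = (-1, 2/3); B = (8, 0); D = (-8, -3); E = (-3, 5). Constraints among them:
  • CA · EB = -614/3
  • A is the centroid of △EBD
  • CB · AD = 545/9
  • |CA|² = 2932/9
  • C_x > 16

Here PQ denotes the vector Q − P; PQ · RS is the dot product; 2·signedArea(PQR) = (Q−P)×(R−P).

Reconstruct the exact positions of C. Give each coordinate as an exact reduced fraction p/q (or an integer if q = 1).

C = (17, -2/3)

1. C_x = 17  [CB · AD = 545/9 ∩ CA · EB = -614/3]
2. C_y = -2/3  [CB · AD = 545/9 ∩ CA · EB = -614/3]
   → C = (17, -2/3)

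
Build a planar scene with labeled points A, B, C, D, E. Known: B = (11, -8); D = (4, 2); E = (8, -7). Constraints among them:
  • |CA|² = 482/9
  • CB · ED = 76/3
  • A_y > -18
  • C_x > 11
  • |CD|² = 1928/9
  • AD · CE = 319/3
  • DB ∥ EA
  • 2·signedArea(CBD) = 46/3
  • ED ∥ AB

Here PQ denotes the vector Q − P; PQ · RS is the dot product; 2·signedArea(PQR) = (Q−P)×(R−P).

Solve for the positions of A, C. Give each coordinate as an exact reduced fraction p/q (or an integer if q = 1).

1. A_x = 15  [ED ∥ AB ∩ DB ∥ EA]
2. A_y = -17  [ED ∥ AB ∩ DB ∥ EA]
   → A = (15, -17)
3. C_x = 34/3  [CB · ED = 76/3 ∩ 2·signedArea(CBD) = 46/3]
4. C_y = -32/3  [CB · ED = 76/3 ∩ 2·signedArea(CBD) = 46/3]
   → C = (34/3, -32/3)

A = (15, -17)
C = (34/3, -32/3)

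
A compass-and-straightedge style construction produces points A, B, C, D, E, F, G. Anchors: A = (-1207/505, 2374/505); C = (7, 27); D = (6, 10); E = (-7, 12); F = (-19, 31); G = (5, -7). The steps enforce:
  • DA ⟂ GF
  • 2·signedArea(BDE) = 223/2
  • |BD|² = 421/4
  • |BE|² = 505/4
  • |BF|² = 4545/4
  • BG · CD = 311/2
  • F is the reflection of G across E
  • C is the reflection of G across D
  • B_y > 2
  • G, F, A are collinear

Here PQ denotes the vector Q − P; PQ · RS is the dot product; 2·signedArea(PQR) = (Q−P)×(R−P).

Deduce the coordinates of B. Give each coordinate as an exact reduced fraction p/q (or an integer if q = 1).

1. B_x = -1  [2·signedArea(BDE) = 223/2 ∩ BG · CD = 311/2]
2. B_y = 5/2  [2·signedArea(BDE) = 223/2 ∩ BG · CD = 311/2]
   → B = (-1, 5/2)

B = (-1, 5/2)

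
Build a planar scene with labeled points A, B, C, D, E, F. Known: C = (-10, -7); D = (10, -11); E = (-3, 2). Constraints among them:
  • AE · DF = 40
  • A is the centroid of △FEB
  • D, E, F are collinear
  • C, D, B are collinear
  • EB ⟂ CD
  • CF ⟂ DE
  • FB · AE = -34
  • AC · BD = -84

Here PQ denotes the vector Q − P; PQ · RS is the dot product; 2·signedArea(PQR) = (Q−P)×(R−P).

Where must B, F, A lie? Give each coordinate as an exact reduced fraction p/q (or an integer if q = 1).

A = (-10/3, -5/3)
B = (-5, -8)
F = (-2, 1)

1. B_x = -5  [C, D, B are collinear ∩ EB ⟂ CD]
2. B_y = -8  [C, D, B are collinear ∩ EB ⟂ CD]
   → B = (-5, -8)
3. F_x = -2  [D, E, F are collinear ∩ CF ⟂ DE]
4. F_y = 1  [D, E, F are collinear ∩ CF ⟂ DE]
   → F = (-2, 1)
5. A_x = -10/3  [A is the centroid of △FEB]
6. A_y = -5/3  [A is the centroid of △FEB]
   → A = (-10/3, -5/3)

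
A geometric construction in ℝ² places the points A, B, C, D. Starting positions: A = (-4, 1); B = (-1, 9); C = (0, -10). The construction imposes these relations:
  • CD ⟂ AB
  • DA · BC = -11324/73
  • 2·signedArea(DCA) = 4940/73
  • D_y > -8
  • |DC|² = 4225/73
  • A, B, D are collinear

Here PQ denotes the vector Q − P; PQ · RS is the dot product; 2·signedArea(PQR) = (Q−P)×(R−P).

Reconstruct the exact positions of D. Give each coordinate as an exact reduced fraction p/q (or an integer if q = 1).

1. D_x = -520/73  [A, B, D are collinear ∩ CD ⟂ AB]
2. D_y = -535/73  [A, B, D are collinear ∩ CD ⟂ AB]
   → D = (-520/73, -535/73)

D = (-520/73, -535/73)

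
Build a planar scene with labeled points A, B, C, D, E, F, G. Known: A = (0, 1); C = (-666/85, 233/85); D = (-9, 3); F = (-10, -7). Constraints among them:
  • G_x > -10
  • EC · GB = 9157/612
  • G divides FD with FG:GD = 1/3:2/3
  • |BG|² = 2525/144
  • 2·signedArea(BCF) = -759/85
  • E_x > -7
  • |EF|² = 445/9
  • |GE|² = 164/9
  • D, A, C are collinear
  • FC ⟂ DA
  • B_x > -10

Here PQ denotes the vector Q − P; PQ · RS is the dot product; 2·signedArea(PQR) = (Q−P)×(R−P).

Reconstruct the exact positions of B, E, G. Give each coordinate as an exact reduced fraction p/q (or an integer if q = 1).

1. G_x = -29/3  [G divides FD with FG:GD = 1/3:2/3]
2. G_y = -11/3  [G divides FD with FG:GD = 1/3:2/3]
   → G = (-29/3, -11/3)
3. B_x = -37/4  [line 828/85·x + -184/85·y + 7751/85 = 0 ∩ |BG|² = 2525/144]
4. B_y = 1/2  [line 828/85·x + -184/85·y + 7751/85 = 0 ∩ |BG|² = 2525/144]
   → B = (-37/4, 1/2)
5. E_x = -19/3  [line -5/12·x + -25/6·y + -245/36 = 0 ∩ |EF|² = 445/9]
6. E_y = -1  [line -5/12·x + -25/6·y + -245/36 = 0 ∩ |EF|² = 445/9]
   → E = (-19/3, -1)

B = (-37/4, 1/2)
E = (-19/3, -1)
G = (-29/3, -11/3)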